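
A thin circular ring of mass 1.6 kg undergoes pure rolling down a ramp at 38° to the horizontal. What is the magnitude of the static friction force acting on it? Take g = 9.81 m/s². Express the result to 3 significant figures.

f ≈ 4.83 N

For this body I = MR², i.e. k = I/(MR²) = 1.
Newton's second law down the slope: Mg sinθ − f = Ma. The torque equation fR = Iα (with α = a/R) gives f = kMa.
Combining, a = g sinθ/(1+k) and f = kMa = kMg sinθ/(1+k).
f = 1 × 1.6 × 9.81 × sin38° / 2 ≈ 4.83 N.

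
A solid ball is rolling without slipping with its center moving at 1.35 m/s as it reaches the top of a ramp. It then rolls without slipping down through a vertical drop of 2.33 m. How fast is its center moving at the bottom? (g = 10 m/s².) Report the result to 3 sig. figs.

With I = (2/5)MR², the ratio k = I/(MR²) is 0.4.
Rolling without slipping gives ω = v/R, so the total kinetic energy is ½Mv² + ½Iω² = ½(1+k)Mv² = (7/10)Mv².
Energy conservation: (7/10)Mv₀² + Mgh = (7/10)Mv², so v² = v₀² + 2gh/(1+k).
v = √(1.35² + 2×10×2.33/1.4) = √35.11 ≈ 5.93 m/s.

v ≈ 5.93 m/s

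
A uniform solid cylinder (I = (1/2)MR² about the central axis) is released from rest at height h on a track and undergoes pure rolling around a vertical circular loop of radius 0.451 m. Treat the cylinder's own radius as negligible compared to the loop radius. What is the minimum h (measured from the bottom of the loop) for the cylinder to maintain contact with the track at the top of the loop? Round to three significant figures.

Here I = (1/2)MR², so the shape factor k = I/(MR²) = 0.5.
At the top, contact is just lost when gravity alone supplies the centripetal force: Mg = Mv_top²/r, i.e. v_top² = gr.
With ω = v/R, the kinetic energy at speed v is ½(1+k)Mv² = (3/4)Mv².
Energy conservation from release (height h) to the top (height 2r): Mgh = Mg(2r) + (3/4)M·gr.
Thus h_min = 2r + (1+k)r/2 = r(2 + 1.5/2) = 0.451 × 2.75 ≈ 1.24 m.

h_min ≈ 1.24 m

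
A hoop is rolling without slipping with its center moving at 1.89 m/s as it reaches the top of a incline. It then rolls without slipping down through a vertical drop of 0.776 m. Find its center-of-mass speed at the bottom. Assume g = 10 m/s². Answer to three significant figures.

Here I = MR², so the shape factor k = I/(MR²) = 1.
Pure rolling means v = ωR; then KE = ½Mv² + ½I(v/R)² = ½(1+k)Mv² = Mv².
Energy conservation: Mv₀² + Mgh = Mv², so v² = v₀² + 2gh/(1+k).
v = √(1.89² + 2×10×0.776/2) = √11.33 ≈ 3.37 m/s.

v ≈ 3.37 m/s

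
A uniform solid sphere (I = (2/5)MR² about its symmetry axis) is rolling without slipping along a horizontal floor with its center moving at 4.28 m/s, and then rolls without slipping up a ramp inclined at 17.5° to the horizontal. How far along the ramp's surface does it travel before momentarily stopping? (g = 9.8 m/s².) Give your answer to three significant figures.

For this body I = (2/5)MR², i.e. k = I/(MR²) = 0.4.
Pure rolling means v = ωR; then KE = ½Mv² + ½I(v/R)² = ½(1+k)Mv² = (7/10)Mv².
Setting this equal to Mgh gives the vertical rise h = (1+k)v₀²/(2g) = 1.4×4.28²/(2×9.8) = 1.308 m.
The distance along the slope is d = h/sinθ = 1.308/sin17.5° ≈ 4.35 m.

d ≈ 4.35 m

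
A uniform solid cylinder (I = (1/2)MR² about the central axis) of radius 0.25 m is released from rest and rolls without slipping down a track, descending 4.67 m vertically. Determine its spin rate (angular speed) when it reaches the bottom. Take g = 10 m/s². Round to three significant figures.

Here I = (1/2)MR², so the shape factor k = I/(MR²) = 0.5.
Pure rolling means v = ωR; then KE = ½Mv² + ½I(v/R)² = ½(1+k)Mv² = (3/4)Mv².
Energy conservation Mgh = ½(1+k)Mv² gives v = √(2gh/(1+k)) = √(2 × 10 × 4.67 / 1.5) = 7.891 m/s.
The angular speed follows from ω = v/R = 7.891/0.25 ≈ 31.6 rad/s.

ω ≈ 31.6 rad/s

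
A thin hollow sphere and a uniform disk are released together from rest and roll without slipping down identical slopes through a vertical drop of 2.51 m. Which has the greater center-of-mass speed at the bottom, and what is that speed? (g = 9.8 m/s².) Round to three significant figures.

For rolling without slipping, Mgh = ½(1+k)Mv² where k = I/(MR²), so v = √(2gh/(1+k)).
Thin hollow sphere: k = 2/3, giving v = √(2×9.8×2.51/1.667) = 5.433 m/s.
Uniform disk: k = 0.5, giving v = √(2×9.8×2.51/1.5) = 5.727 m/s.
The smaller k wins: the uniform disk, at ≈ 5.73 m/s.

the uniform disk, at v ≈ 5.73 m/s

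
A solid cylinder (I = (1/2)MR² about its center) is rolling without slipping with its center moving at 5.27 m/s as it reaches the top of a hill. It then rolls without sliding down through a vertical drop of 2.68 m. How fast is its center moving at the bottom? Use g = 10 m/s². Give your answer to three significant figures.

v ≈ 7.97 m/s

Here I = (1/2)MR², so the shape factor k = I/(MR²) = 0.5.
The rolling condition ω = v/R makes the rotational term ½I(v/R)² = ½kMv², so KE_total = ½(1+k)Mv² = (3/4)Mv².
Energy conservation: (3/4)Mv₀² + Mgh = (3/4)Mv², so v² = v₀² + 2gh/(1+k).
v = √(5.27² + 2×10×2.68/1.5) = √63.51 ≈ 7.97 m/s.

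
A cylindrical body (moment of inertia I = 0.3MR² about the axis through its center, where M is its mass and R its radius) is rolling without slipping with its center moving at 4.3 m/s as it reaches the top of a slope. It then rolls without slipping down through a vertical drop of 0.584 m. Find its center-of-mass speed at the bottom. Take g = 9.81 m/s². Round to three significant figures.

The moment of inertia is 0.3MR², giving k ≡ I/(MR²) = 0.3.
The rolling condition ω = v/R makes the rotational term ½I(v/R)² = ½kMv², so KE_total = ½(1+k)Mv² = (13/20)Mv².
Conserving energy between top and bottom: (13/20)Mv² = (13/20)Mv₀² + Mgh, hence v² = v₀² + 2gh/(1+k).
v = √(4.3² + 2×9.81×0.584/1.3) = √27.3 ≈ 5.23 m/s.

v ≈ 5.23 m/s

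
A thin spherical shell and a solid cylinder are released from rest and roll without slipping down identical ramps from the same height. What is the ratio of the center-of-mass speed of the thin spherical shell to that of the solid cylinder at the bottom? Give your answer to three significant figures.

Each satisfies Mgh = ½(1+k)Mv² with k = I/(MR²), so v ∝ 1/√(1+k).
For the thin spherical shell k = 2/3; for the solid cylinder k = 0.5.
v₁/v₂ = √((1+k₂)/(1+k₁)) = √(1.5/1.667) ≈ 0.949.

v_ratio ≈ 0.949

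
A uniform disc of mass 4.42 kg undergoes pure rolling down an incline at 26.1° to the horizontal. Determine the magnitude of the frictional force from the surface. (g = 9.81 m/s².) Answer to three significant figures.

f ≈ 6.36 N

For this body I = (1/2)MR², i.e. k = I/(MR²) = 0.5.
Translational: Mg sinθ − f = Ma. Rotational about the CM: fR = Iα = kMRa, so f = kMa.
Combining, a = g sinθ/(1+k) and f = kMa = kMg sinθ/(1+k).
f = 0.5 × 4.42 × 9.81 × sin26.1° / 1.5 ≈ 6.36 N.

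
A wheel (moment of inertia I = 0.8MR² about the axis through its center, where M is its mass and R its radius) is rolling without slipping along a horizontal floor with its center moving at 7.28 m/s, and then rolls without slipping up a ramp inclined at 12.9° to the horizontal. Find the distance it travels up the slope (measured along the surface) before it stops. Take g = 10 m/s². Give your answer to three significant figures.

d ≈ 21.4 m

Here I = 0.8MR², so the shape factor k = I/(MR²) = 0.8.
Since it rolls without slipping, ω = v/R and KE = ½Mv² + ½Iω² = ½(1+k)Mv² = (9/10)Mv².
Setting this equal to Mgh gives the vertical rise h = (1+k)v₀²/(2g) = 1.8×7.28²/(2×10) = 4.77 m.
The distance along the slope is d = h/sinθ = 4.77/sin12.9° ≈ 21.4 m.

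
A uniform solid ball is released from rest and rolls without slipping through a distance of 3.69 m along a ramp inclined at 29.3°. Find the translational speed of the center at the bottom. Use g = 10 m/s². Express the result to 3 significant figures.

v ≈ 5.08 m/s

The moment of inertia is (2/5)MR², giving k ≡ I/(MR²) = 0.4.
Pure rolling means v = ωR; then KE = ½Mv² + ½I(v/R)² = ½(1+k)Mv² = (7/10)Mv².
The vertical drop is h = L sinθ = 3.69 × sin29.3° = 1.806 m.
Setting Mgh = (7/10)Mv² gives v = √(2gh/(1+k)) = √(2·10·1.806/1.4) ≈ 5.08 m/s.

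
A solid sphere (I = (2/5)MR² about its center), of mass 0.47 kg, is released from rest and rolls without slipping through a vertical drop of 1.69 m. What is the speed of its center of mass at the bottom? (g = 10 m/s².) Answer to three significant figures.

For this body I = (2/5)MR², i.e. k = I/(MR²) = 0.4.
Pure rolling means v = ωR; then KE = ½Mv² + ½I(v/R)² = ½(1+k)Mv² = (7/10)Mv².
Energy conservation: Mgh = (7/10)Mv², so v = √(2gh/(1+k)) = √(2 × 10 × 1.69 / 1.4) ≈ 4.91 m/s.

v ≈ 4.91 m/s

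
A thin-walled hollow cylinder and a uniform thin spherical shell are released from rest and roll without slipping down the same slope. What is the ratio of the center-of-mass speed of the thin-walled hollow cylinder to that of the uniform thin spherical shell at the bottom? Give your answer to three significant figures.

Each satisfies Mgh = ½(1+k)Mv² with k = I/(MR²), so v ∝ 1/√(1+k).
For the thin-walled hollow cylinder k = 1; for the uniform thin spherical shell k = 2/3.
v₁/v₂ = √((1+k₂)/(1+k₁)) = √(1.667/2) ≈ 0.913.

v_ratio ≈ 0.913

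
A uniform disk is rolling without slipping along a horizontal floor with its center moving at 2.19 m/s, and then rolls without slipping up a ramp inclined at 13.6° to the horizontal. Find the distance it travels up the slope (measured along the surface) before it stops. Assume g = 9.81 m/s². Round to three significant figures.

For this body I = (1/2)MR², i.e. k = I/(MR²) = 0.5.
Pure rolling means v = ωR; then KE = ½Mv² + ½I(v/R)² = ½(1+k)Mv² = (3/4)Mv².
Setting this equal to Mgh gives the vertical rise h = (1+k)v₀²/(2g) = 1.5×2.19²/(2×9.81) = 0.3667 m.
The distance along the slope is d = h/sinθ = 0.3667/sin13.6° ≈ 1.56 m.

d ≈ 1.56 m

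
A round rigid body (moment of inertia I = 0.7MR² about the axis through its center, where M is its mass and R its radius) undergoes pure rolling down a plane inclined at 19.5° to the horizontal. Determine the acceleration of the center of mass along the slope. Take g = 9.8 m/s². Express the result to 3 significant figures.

a ≈ 1.92 m/s²

For this body I = 0.7MR², i.e. k = I/(MR²) = 0.7.
Translational: Mg sinθ − f = Ma. Rotational about the CM: fR = Iα = kMRa, so f = kMa.
Eliminating f: Mg sinθ = (1+k)Ma, so a = g sinθ/(1+k) = 9.8 × sin19.5° / 1.7 ≈ 1.92 m/s².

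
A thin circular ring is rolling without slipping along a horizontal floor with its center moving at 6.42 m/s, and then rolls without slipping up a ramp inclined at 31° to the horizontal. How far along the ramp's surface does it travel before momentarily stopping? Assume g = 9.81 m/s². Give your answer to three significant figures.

Here I = MR², so the shape factor k = I/(MR²) = 1.
Rolling without slipping gives ω = v/R, so the total kinetic energy is ½Mv² + ½Iω² = ½(1+k)Mv² = Mv².
Setting this equal to Mgh gives the vertical rise h = (1+k)v₀²/(2g) = 2×6.42²/(2×9.81) = 4.201 m.
Along the incline, d = h/sinθ = 4.201/sin31° ≈ 8.16 m.

d ≈ 8.16 m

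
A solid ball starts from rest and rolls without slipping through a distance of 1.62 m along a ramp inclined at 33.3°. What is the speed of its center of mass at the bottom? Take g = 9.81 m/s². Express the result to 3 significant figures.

v ≈ 3.53 m/s

For this body I = (2/5)MR², i.e. k = I/(MR²) = 0.4.
Pure rolling means v = ωR; then KE = ½Mv² + ½I(v/R)² = ½(1+k)Mv² = (7/10)Mv².
The vertical drop is h = L sinθ = 1.62 × sin33.3° = 0.8894 m.
Setting Mgh = (7/10)Mv² gives v = √(2gh/(1+k)) = √(2·9.81·0.8894/1.4) ≈ 3.53 m/s.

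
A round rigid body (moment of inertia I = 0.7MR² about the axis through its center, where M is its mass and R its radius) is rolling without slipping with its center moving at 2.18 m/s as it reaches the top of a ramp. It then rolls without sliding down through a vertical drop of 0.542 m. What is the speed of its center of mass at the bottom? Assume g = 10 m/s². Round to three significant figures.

For this body I = 0.7MR², i.e. k = I/(MR²) = 0.7.
The rolling condition ω = v/R makes the rotational term ½I(v/R)² = ½kMv², so KE_total = ½(1+k)Mv² = (17/20)Mv².
Energy conservation: (17/20)Mv₀² + Mgh = (17/20)Mv², so v² = v₀² + 2gh/(1+k).
v = √(2.18² + 2×10×0.542/1.7) = √11.13 ≈ 3.34 m/s.

v ≈ 3.34 m/s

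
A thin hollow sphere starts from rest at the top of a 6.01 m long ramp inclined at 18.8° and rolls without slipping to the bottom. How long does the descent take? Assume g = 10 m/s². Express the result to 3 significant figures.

t ≈ 2.49 s

With I = (2/3)MR², the ratio k = I/(MR²) is 2/3.
Along the incline Mg sinθ − f = Ma, and torque about the center fR = Iα = kMR²(a/R) gives f = kMa.
Hence a = g sinθ/(1+k) = 10×sin18.8°/1.667 = 1.934 m/s².
Starting from rest, L = ½at², so t = √(2L/a) = √(2×6.01/1.934) ≈ 2.49 s.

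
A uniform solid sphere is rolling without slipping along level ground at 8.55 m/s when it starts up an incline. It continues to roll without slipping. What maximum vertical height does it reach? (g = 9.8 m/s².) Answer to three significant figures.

Here I = (2/5)MR², so the shape factor k = I/(MR²) = 0.4.
Since it rolls without slipping, ω = v/R and KE = ½Mv² + ½Iω² = ½(1+k)Mv² = (7/10)Mv².
All of this converts to potential energy at the highest point: (7/10)Mv₀² = Mgh.
Thus h = (1+k)v₀²/(2g) = 1.4 × 8.55² / (2 × 9.8) ≈ 5.22 m.

h ≈ 5.22 m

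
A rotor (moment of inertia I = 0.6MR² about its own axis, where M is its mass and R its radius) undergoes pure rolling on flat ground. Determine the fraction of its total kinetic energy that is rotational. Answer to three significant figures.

fraction ≈ 0.375

With I = 0.6MR², the ratio k = I/(MR²) is 0.6.
Since ω = v/R, the translational part is ½Mv² and the rotational part is ½I(v/R)² = ½kMv²; the total is ½(1+k)Mv².
The rotational fraction is therefore k/(1+k) = 0.6/1.6 ≈ 0.375.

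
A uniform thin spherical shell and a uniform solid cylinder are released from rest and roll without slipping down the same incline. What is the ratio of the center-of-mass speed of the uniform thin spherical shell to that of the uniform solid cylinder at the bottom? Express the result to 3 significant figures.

Each satisfies Mgh = ½(1+k)Mv² with k = I/(MR²), so v ∝ 1/√(1+k).
For the uniform thin spherical shell k = 2/3; for the uniform solid cylinder k = 0.5.
v₁/v₂ = √((1+k₂)/(1+k₁)) = √(1.5/1.667) ≈ 0.949.

v_ratio ≈ 0.949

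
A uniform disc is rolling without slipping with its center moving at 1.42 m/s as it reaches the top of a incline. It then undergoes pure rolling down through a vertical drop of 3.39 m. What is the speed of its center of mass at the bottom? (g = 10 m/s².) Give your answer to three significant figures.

v ≈ 6.87 m/s

Here I = (1/2)MR², so the shape factor k = I/(MR²) = 0.5.
Since it rolls without slipping, ω = v/R and KE = ½Mv² + ½Iω² = ½(1+k)Mv² = (3/4)Mv².
Energy conservation: (3/4)Mv₀² + Mgh = (3/4)Mv², so v² = v₀² + 2gh/(1+k).
v = √(1.42² + 2×10×3.39/1.5) = √47.22 ≈ 6.87 m/s.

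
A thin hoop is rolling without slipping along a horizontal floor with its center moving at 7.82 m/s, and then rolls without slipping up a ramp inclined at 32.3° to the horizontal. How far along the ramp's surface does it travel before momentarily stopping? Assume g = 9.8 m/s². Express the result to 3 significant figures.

d ≈ 11.7 m

The moment of inertia is MR², giving k ≡ I/(MR²) = 1.
Since it rolls without slipping, ω = v/R and KE = ½Mv² + ½Iω² = ½(1+k)Mv² = Mv².
Setting this equal to Mgh gives the vertical rise h = (1+k)v₀²/(2g) = 2×7.82²/(2×9.8) = 6.24 m.
Along the incline, d = h/sinθ = 6.24/sin32.3° ≈ 11.7 m.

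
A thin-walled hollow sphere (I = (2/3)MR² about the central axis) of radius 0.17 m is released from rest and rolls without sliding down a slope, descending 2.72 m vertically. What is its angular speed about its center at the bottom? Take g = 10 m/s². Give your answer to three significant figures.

The moment of inertia is (2/3)MR², giving k ≡ I/(MR²) = 2/3.
Pure rolling means v = ωR; then KE = ½Mv² + ½I(v/R)² = ½(1+k)Mv² = (5/6)Mv².
Energy conservation Mgh = ½(1+k)Mv² gives v = √(2gh/(1+k)) = √(2 × 10 × 2.72 / 1.667) = 5.713 m/s.
Then ω = v/R = 5.713 / 0.17 ≈ 33.6 rad/s.

ω ≈ 33.6 rad/s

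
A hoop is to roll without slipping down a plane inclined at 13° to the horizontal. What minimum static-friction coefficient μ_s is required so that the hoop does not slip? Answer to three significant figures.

μ_min ≈ 0.115

With I = MR², the ratio k = I/(MR²) is 1.
Newton's second law down the slope: Mg sinθ − f = Ma. The torque equation fR = Iα (with α = a/R) gives f = kMa.
These give a = g sinθ/(1+k) and the required friction f = kMg sinθ/(1+k).
The normal force is N = Mg cosθ, so μ_min = f/N = k tanθ/(1+k).
μ_min = 1 × tan13° / 2 ≈ 0.115.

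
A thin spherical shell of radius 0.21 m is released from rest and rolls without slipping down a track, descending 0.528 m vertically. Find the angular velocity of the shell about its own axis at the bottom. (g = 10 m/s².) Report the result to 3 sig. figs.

ω ≈ 12.0 rad/s

Here I = (2/3)MR², so the shape factor k = I/(MR²) = 2/3.
Since it rolls without slipping, ω = v/R and KE = ½Mv² + ½Iω² = ½(1+k)Mv² = (5/6)Mv².
Energy conservation Mgh = ½(1+k)Mv² gives v = √(2gh/(1+k)) = √(2 × 10 × 0.528 / 1.667) = 2.517 m/s.
Then ω = v/R = 2.517 / 0.21 ≈ 12.0 rad/s.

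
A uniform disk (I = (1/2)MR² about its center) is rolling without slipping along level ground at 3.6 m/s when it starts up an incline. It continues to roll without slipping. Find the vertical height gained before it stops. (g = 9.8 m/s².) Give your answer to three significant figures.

For this body I = (1/2)MR², i.e. k = I/(MR²) = 0.5.
Pure rolling means v = ωR; then KE = ½Mv² + ½I(v/R)² = ½(1+k)Mv² = (3/4)Mv².
All of this converts to potential energy at the highest point: (3/4)Mv₀² = Mgh.
Thus h = (1+k)v₀²/(2g) = 1.5 × 3.6² / (2 × 9.8) ≈ 0.992 m.

h ≈ 0.992 m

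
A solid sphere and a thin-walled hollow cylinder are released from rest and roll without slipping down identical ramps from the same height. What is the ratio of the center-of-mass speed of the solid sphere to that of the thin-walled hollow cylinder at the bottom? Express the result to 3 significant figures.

v_ratio ≈ 1.20

Each satisfies Mgh = ½(1+k)Mv² with k = I/(MR²), so v ∝ 1/√(1+k).
For the solid sphere k = 0.4; for the thin-walled hollow cylinder k = 1.
v₁/v₂ = √((1+k₂)/(1+k₁)) = √(2/1.4) ≈ 1.20.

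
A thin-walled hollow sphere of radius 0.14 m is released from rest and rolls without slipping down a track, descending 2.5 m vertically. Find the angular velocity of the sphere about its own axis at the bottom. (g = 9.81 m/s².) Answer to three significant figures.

The moment of inertia is (2/3)MR², giving k ≡ I/(MR²) = 2/3.
Pure rolling means v = ωR; then KE = ½Mv² + ½I(v/R)² = ½(1+k)Mv² = (5/6)Mv².
Energy conservation Mgh = ½(1+k)Mv² gives v = √(2gh/(1+k)) = √(2 × 9.81 × 2.5 / 1.667) = 5.425 m/s.
Then ω = v/R = 5.425 / 0.14 ≈ 38.7 rad/s.

ω ≈ 38.7 rad/s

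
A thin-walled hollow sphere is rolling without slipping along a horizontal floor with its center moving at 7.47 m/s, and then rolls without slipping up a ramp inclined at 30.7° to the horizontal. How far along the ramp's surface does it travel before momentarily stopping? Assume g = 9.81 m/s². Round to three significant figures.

Here I = (2/3)MR², so the shape factor k = I/(MR²) = 2/3.
Rolling without slipping gives ω = v/R, so the total kinetic energy is ½Mv² + ½Iω² = ½(1+k)Mv² = (5/6)Mv².
Setting this equal to Mgh gives the vertical rise h = (1+k)v₀²/(2g) = 1.667×7.47²/(2×9.81) = 4.74 m.
The distance along the slope is d = h/sinθ = 4.74/sin30.7° ≈ 9.28 m.

d ≈ 9.28 m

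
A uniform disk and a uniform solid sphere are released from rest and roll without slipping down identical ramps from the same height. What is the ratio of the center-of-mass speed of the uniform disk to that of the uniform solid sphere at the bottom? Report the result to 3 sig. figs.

Each satisfies Mgh = ½(1+k)Mv² with k = I/(MR²), so v ∝ 1/√(1+k).
For the uniform disk k = 0.5; for the uniform solid sphere k = 0.4.
v₁/v₂ = √((1+k₂)/(1+k₁)) = √(1.4/1.5) ≈ 0.966.

v_ratio ≈ 0.966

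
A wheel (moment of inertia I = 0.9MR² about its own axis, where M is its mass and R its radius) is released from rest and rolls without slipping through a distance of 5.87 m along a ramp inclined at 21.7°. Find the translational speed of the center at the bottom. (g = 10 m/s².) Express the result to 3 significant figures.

With I = 0.9MR², the ratio k = I/(MR²) is 0.9.
Rolling without slipping gives ω = v/R, so the total kinetic energy is ½Mv² + ½Iω² = ½(1+k)Mv² = (19/20)Mv².
The vertical drop is h = L sinθ = 5.87 × sin21.7° = 2.17 m.
Setting Mgh = (19/20)Mv² gives v = √(2gh/(1+k)) = √(2·10·2.17/1.9) ≈ 4.78 m/s.

v ≈ 4.78 m/s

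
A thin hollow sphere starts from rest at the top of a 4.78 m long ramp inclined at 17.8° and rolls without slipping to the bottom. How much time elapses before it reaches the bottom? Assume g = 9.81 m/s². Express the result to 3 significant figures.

For this body I = (2/3)MR², i.e. k = I/(MR²) = 2/3.
Along the incline Mg sinθ − f = Ma, and torque about the center fR = Iα = kMR²(a/R) gives f = kMa.
Hence a = g sinθ/(1+k) = 9.81×sin17.8°/1.667 = 1.799 m/s².
Starting from rest, L = ½at², so t = √(2L/a) = √(2×4.78/1.799) ≈ 2.31 s.

t ≈ 2.31 s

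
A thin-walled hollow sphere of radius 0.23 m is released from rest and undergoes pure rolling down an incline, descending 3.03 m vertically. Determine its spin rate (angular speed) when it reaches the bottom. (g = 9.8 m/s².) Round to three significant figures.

ω ≈ 26.0 rad/s

Here I = (2/3)MR², so the shape factor k = I/(MR²) = 2/3.
The rolling condition ω = v/R makes the rotational term ½I(v/R)² = ½kMv², so KE_total = ½(1+k)Mv² = (5/6)Mv².
Energy conservation Mgh = ½(1+k)Mv² gives v = √(2gh/(1+k)) = √(2 × 9.8 × 3.03 / 1.667) = 5.969 m/s.
Then ω = v/R = 5.969 / 0.23 ≈ 26.0 rad/s.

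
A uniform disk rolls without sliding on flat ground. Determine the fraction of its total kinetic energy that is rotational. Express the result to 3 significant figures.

fraction ≈ 0.333

For this body I = (1/2)MR², i.e. k = I/(MR²) = 0.5.
Since ω = v/R, the translational part is ½Mv² and the rotational part is ½I(v/R)² = ½kMv²; the total is ½(1+k)Mv².
The rotational fraction is therefore k/(1+k) = 0.5/1.5 ≈ 0.333.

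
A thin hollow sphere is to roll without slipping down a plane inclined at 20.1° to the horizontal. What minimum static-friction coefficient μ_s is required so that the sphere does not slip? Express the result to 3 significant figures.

The moment of inertia is (2/3)MR², giving k ≡ I/(MR²) = 2/3.
Along the incline Mg sinθ − f = Ma, and torque about the center fR = Iα = kMR²(a/R) gives f = kMa.
These give a = g sinθ/(1+k) and the required friction f = kMg sinθ/(1+k).
With N = Mg cosθ, the no-slip condition f ≤ μN gives μ_min = f/N = k tanθ/(1+k).
μ_min = (2/3) × tan20.1° / 1.667 ≈ 0.146.

μ_min ≈ 0.146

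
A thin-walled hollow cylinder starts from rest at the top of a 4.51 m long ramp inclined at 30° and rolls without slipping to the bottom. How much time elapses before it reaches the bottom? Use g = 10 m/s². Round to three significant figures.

With I = MR², the ratio k = I/(MR²) is 1.
Translational: Mg sinθ − f = Ma. Rotational about the CM: fR = Iα = kMRa, so f = kMa.
Hence a = g sinθ/(1+k) = 10×sin30°/2 = 2.5 m/s².
With constant a from rest, t = √(2L/a) = √(2·4.51/2.5) ≈ 1.90 s.

t ≈ 1.90 s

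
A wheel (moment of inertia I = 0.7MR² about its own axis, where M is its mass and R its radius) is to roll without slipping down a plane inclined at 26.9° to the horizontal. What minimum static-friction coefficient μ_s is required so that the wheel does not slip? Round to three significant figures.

μ_min ≈ 0.209

The moment of inertia is 0.7MR², giving k ≡ I/(MR²) = 0.7.
Newton's second law down the slope: Mg sinθ − f = Ma. The torque equation fR = Iα (with α = a/R) gives f = kMa.
These give a = g sinθ/(1+k) and the required friction f = kMg sinθ/(1+k).
With N = Mg cosθ, the no-slip condition f ≤ μN gives μ_min = f/N = k tanθ/(1+k).
μ_min = 0.7 × tan26.9° / 1.7 ≈ 0.209.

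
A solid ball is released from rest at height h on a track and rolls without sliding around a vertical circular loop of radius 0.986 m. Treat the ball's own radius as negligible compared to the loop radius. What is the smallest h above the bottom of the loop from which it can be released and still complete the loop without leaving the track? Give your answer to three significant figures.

h_min ≈ 2.66 m

Here I = (2/5)MR², so the shape factor k = I/(MR²) = 0.4.
At the top, contact is just lost when gravity alone supplies the centripetal force: Mg = Mv_top²/r, i.e. v_top² = gr.
With ω = v/R, the kinetic energy at speed v is ½(1+k)Mv² = (7/10)Mv².
Energy conservation from release (height h) to the top (height 2r): Mgh = Mg(2r) + (7/10)M·gr.
Thus h_min = 2r + (1+k)r/2 = r(2 + 1.4/2) = 0.986 × 2.7 ≈ 2.66 m.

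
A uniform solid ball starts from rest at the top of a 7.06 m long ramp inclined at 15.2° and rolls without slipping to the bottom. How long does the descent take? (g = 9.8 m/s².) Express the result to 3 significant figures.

With I = (2/5)MR², the ratio k = I/(MR²) is 0.4.
Newton's second law down the slope: Mg sinθ − f = Ma. The torque equation fR = Iα (with α = a/R) gives f = kMa.
Hence a = g sinθ/(1+k) = 9.8×sin15.2°/1.4 = 1.835 m/s².
Starting from rest, L = ½at², so t = √(2L/a) = √(2×7.06/1.835) ≈ 2.77 s.

t ≈ 2.77 s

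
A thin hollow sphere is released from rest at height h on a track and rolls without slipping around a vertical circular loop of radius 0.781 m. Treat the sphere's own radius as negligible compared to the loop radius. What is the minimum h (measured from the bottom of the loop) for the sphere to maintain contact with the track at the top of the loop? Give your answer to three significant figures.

With I = (2/3)MR², the ratio k = I/(MR²) is 2/3.
At the top of the loop, the minimum-contact condition is Mg = Mv_top²/r, so v_top² = gr.
With ω = v/R, the kinetic energy at speed v is ½(1+k)Mv² = (5/6)Mv².
Energy conservation from release (height h) to the top (height 2r): Mgh = Mg(2r) + (5/6)M·gr.
Thus h_min = 2r + (1+k)r/2 = r(2 + 1.667/2) = 0.781 × 2.833 ≈ 2.21 m.

h_min ≈ 2.21 m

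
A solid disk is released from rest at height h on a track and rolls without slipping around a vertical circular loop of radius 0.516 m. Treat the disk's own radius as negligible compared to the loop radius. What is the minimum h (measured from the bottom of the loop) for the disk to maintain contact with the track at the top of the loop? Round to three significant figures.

h_min ≈ 1.42 m

For this body I = (1/2)MR², i.e. k = I/(MR²) = 0.5.
At the top, contact is just lost when gravity alone supplies the centripetal force: Mg = Mv_top²/r, i.e. v_top² = gr.
With ω = v/R, the kinetic energy at speed v is ½(1+k)Mv² = (3/4)Mv².
Energy conservation from release (height h) to the top (height 2r): Mgh = Mg(2r) + (3/4)M·gr.
Thus h_min = 2r + (1+k)r/2 = r(2 + 1.5/2) = 0.516 × 2.75 ≈ 1.42 m.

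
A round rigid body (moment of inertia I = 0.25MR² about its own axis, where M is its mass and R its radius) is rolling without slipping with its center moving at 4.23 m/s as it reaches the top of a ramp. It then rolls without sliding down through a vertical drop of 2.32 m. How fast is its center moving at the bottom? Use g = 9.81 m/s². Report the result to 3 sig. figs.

v ≈ 7.37 m/s

Here I = 0.25MR², so the shape factor k = I/(MR²) = 0.25.
The rolling condition ω = v/R makes the rotational term ½I(v/R)² = ½kMv², so KE_total = ½(1+k)Mv² = (5/8)Mv².
Energy conservation: (5/8)Mv₀² + Mgh = (5/8)Mv², so v² = v₀² + 2gh/(1+k).
v = √(4.23² + 2×9.81×2.32/1.25) = √54.31 ≈ 7.37 m/s.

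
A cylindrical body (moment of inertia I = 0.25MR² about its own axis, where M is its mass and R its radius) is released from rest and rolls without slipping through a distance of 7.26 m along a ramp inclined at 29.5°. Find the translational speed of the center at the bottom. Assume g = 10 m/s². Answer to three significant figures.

Here I = 0.25MR², so the shape factor k = I/(MR²) = 0.25.
The rolling condition ω = v/R makes the rotational term ½I(v/R)² = ½kMv², so KE_total = ½(1+k)Mv² = (5/8)Mv².
The vertical drop is h = L sinθ = 7.26 × sin29.5° = 3.575 m.
Setting Mgh = (5/8)Mv² gives v = √(2gh/(1+k)) = √(2·10·3.575/1.25) ≈ 7.56 m/s.

v ≈ 7.56 m/s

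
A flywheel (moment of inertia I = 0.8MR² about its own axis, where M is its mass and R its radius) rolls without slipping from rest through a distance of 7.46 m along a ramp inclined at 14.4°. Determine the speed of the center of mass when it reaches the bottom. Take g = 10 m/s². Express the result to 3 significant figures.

Here I = 0.8MR², so the shape factor k = I/(MR²) = 0.8.
Rolling without slipping gives ω = v/R, so the total kinetic energy is ½Mv² + ½Iω² = ½(1+k)Mv² = (9/10)Mv².
The vertical drop is h = L sinθ = 7.46 × sin14.4° = 1.855 m.
Setting Mgh = (9/10)Mv² gives v = √(2gh/(1+k)) = √(2·10·1.855/1.8) ≈ 4.54 m/s.

v ≈ 4.54 m/s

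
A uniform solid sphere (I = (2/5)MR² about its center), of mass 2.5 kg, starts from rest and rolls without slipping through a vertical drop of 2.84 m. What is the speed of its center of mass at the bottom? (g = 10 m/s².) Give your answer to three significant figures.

With I = (2/5)MR², the ratio k = I/(MR²) is 0.4.
The rolling condition ω = v/R makes the rotational term ½I(v/R)² = ½kMv², so KE_total = ½(1+k)Mv² = (7/10)Mv².
Energy conservation: Mgh = (7/10)Mv², so v = √(2gh/(1+k)) = √(2 × 10 × 2.84 / 1.4) ≈ 6.37 m/s.

v ≈ 6.37 m/s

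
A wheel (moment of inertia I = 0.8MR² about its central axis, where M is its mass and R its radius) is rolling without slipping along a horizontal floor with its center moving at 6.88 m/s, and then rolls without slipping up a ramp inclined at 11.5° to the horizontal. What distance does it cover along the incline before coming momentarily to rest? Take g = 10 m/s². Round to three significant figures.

Here I = 0.8MR², so the shape factor k = I/(MR²) = 0.8.
The rolling condition ω = v/R makes the rotational term ½I(v/R)² = ½kMv², so KE_total = ½(1+k)Mv² = (9/10)Mv².
Setting this equal to Mgh gives the vertical rise h = (1+k)v₀²/(2g) = 1.8×6.88²/(2×10) = 4.26 m.
The distance along the slope is d = h/sinθ = 4.26/sin11.5° ≈ 21.4 m.

d ≈ 21.4 m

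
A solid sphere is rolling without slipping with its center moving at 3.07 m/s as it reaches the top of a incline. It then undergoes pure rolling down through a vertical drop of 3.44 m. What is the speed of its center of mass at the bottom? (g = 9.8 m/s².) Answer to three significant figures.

For this body I = (2/5)MR², i.e. k = I/(MR²) = 0.4.
Rolling without slipping gives ω = v/R, so the total kinetic energy is ½Mv² + ½Iω² = ½(1+k)Mv² = (7/10)Mv².
Conserving energy between top and bottom: (7/10)Mv² = (7/10)Mv₀² + Mgh, hence v² = v₀² + 2gh/(1+k).
v = √(3.07² + 2×9.8×3.44/1.4) = √57.58 ≈ 7.59 m/s.

v ≈ 7.59 m/s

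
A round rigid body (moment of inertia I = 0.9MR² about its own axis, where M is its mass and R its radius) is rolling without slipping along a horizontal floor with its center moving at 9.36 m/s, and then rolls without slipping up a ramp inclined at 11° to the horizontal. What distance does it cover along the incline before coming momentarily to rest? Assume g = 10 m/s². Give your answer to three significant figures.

d ≈ 43.6 m

For this body I = 0.9MR², i.e. k = I/(MR²) = 0.9.
Rolling without slipping gives ω = v/R, so the total kinetic energy is ½Mv² + ½Iω² = ½(1+k)Mv² = (19/20)Mv².
Setting this equal to Mgh gives the vertical rise h = (1+k)v₀²/(2g) = 1.9×9.36²/(2×10) = 8.323 m.
The distance along the slope is d = h/sinθ = 8.323/sin11° ≈ 43.6 m.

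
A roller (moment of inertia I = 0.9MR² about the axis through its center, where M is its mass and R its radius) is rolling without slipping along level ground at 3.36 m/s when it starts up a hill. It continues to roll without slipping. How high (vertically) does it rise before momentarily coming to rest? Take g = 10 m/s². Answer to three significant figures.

h ≈ 1.07 m

For this body I = 0.9MR², i.e. k = I/(MR²) = 0.9.
Pure rolling means v = ωR; then KE = ½Mv² + ½I(v/R)² = ½(1+k)Mv² = (19/20)Mv².
At the top the kinetic energy is zero, so (19/20)Mv₀² = Mgh.
Thus h = (1+k)v₀²/(2g) = 1.9 × 3.36² / (2 × 10) ≈ 1.07 m.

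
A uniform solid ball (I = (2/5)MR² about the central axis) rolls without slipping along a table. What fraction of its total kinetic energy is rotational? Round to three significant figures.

Here I = (2/5)MR², so the shape factor k = I/(MR²) = 0.4.
With ω = v/R, KE_trans = ½Mv² and KE_rot = ½Iω² = ½kMv², so KE_total = ½(1+k)Mv².
The rotational fraction is therefore k/(1+k) = 0.4/1.4 ≈ 0.286.

fraction ≈ 0.286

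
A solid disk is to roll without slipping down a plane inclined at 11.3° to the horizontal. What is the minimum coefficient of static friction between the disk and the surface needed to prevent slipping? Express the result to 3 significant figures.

μ_min ≈ 0.0666

With I = (1/2)MR², the ratio k = I/(MR²) is 0.5.
Translational: Mg sinθ − f = Ma. Rotational about the CM: fR = Iα = kMRa, so f = kMa.
These give a = g sinθ/(1+k) and the required friction f = kMg sinθ/(1+k).
With N = Mg cosθ, the no-slip condition f ≤ μN gives μ_min = f/N = k tanθ/(1+k).
μ_min = 0.5 × tan11.3° / 1.5 ≈ 0.0666.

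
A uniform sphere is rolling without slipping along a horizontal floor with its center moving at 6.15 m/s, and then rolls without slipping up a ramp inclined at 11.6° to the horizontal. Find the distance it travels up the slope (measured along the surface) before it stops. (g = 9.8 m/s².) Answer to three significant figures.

The moment of inertia is (2/5)MR², giving k ≡ I/(MR²) = 0.4.
Rolling without slipping gives ω = v/R, so the total kinetic energy is ½Mv² + ½Iω² = ½(1+k)Mv² = (7/10)Mv².
Setting this equal to Mgh gives the vertical rise h = (1+k)v₀²/(2g) = 1.4×6.15²/(2×9.8) = 2.702 m.
Along the incline, d = h/sinθ = 2.702/sin11.6° ≈ 13.4 m.

d ≈ 13.4 m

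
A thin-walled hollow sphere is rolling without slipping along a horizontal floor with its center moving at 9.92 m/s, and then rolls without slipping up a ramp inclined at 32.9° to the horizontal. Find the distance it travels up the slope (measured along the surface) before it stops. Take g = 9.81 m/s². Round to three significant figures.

For this body I = (2/3)MR², i.e. k = I/(MR²) = 2/3.
Rolling without slipping gives ω = v/R, so the total kinetic energy is ½Mv² + ½Iω² = ½(1+k)Mv² = (5/6)Mv².
Setting this equal to Mgh gives the vertical rise h = (1+k)v₀²/(2g) = 1.667×9.92²/(2×9.81) = 8.359 m.
Along the incline, d = h/sinθ = 8.359/sin32.9° ≈ 15.4 m.

d ≈ 15.4 m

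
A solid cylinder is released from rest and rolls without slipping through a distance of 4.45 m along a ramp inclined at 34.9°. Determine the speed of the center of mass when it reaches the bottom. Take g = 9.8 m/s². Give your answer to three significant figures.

Here I = (1/2)MR², so the shape factor k = I/(MR²) = 0.5.
The rolling condition ω = v/R makes the rotational term ½I(v/R)² = ½kMv², so KE_total = ½(1+k)Mv² = (3/4)Mv².
The vertical drop is h = L sinθ = 4.45 × sin34.9° = 2.546 m.
Setting Mgh = (3/4)Mv² gives v = √(2gh/(1+k)) = √(2·9.8·2.546/1.5) ≈ 5.77 m/s.

v ≈ 5.77 m/s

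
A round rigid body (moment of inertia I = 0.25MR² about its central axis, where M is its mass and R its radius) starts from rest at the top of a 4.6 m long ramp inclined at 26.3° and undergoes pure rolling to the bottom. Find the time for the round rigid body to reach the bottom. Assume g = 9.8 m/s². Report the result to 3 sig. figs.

t ≈ 1.63 s

With I = 0.25MR², the ratio k = I/(MR²) is 0.25.
Translational: Mg sinθ − f = Ma. Rotational about the CM: fR = Iα = kMRa, so f = kMa.
Hence a = g sinθ/(1+k) = 9.8×sin26.3°/1.25 = 3.474 m/s².
With constant a from rest, t = √(2L/a) = √(2·4.6/3.474) ≈ 1.63 s.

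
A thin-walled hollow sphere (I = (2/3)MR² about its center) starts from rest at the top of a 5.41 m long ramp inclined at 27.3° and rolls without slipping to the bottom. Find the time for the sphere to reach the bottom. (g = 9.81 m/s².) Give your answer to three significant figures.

Here I = (2/3)MR², so the shape factor k = I/(MR²) = 2/3.
Newton's second law down the slope: Mg sinθ − f = Ma. The torque equation fR = Iα (with α = a/R) gives f = kMa.
Hence a = g sinθ/(1+k) = 9.81×sin27.3°/1.667 = 2.7 m/s².
With constant a from rest, t = √(2L/a) = √(2·5.41/2.7) ≈ 2.00 s.

t ≈ 2.00 s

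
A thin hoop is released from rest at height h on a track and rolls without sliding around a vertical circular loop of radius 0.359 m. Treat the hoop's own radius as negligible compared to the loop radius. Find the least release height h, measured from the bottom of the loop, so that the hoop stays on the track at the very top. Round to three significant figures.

Here I = MR², so the shape factor k = I/(MR²) = 1.
At the top, contact is just lost when gravity alone supplies the centripetal force: Mg = Mv_top²/r, i.e. v_top² = gr.
With ω = v/R, the kinetic energy at speed v is ½(1+k)Mv² = Mv².
Energy conservation from release (height h) to the top (height 2r): Mgh = Mg(2r) + M·gr.
Thus h_min = 2r + (1+k)r/2 = r(2 + 2/2) = 0.359 × 3 ≈ 1.08 m.

h_min ≈ 1.08 m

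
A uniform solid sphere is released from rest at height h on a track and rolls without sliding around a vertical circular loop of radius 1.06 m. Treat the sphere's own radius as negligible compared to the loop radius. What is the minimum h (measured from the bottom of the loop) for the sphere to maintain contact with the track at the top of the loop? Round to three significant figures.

Here I = (2/5)MR², so the shape factor k = I/(MR²) = 0.4.
At the top, contact is just lost when gravity alone supplies the centripetal force: Mg = Mv_top²/r, i.e. v_top² = gr.
With ω = v/R, the kinetic energy at speed v is ½(1+k)Mv² = (7/10)Mv².
Energy conservation from release (height h) to the top (height 2r): Mgh = Mg(2r) + (7/10)M·gr.
Thus h_min = 2r + (1+k)r/2 = r(2 + 1.4/2) = 1.06 × 2.7 ≈ 2.86 m.

h_min ≈ 2.86 m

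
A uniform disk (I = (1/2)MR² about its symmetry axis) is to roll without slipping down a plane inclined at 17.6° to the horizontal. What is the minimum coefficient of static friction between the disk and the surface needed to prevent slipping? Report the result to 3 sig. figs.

For this body I = (1/2)MR², i.e. k = I/(MR²) = 0.5.
Translational: Mg sinθ − f = Ma. Rotational about the CM: fR = Iα = kMRa, so f = kMa.
These give a = g sinθ/(1+k) and the required friction f = kMg sinθ/(1+k).
The normal force is N = Mg cosθ, so μ_min = f/N = k tanθ/(1+k).
μ_min = 0.5 × tan17.6° / 1.5 ≈ 0.106.

μ_min ≈ 0.106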